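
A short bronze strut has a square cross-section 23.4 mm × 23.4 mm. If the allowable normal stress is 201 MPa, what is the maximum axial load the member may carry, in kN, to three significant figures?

110 kN

A = 547.6 mm².
P_max = σ_allow · A = 201 · 547.6 = 110100 N = 110.1 kN.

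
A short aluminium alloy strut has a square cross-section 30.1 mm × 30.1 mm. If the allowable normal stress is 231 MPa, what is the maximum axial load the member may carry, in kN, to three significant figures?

A = 906 mm².
P_max = σ_allow · A = 231 · 906 = 209300 N = 209.3 kN.

209 kN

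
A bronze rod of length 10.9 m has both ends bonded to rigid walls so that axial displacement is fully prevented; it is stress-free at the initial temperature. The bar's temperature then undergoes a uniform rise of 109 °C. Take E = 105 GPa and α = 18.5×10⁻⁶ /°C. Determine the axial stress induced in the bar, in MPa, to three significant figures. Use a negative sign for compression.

Free thermal expansion αLΔT = 18.5e-6 · 10900 · 109 = 21.98 mm.
The walls impose strain ε = −(21.98)/10900 = -2.0165e-03; σ = Eε = 105000 · -2.0165e-03 = -211.7 MPa.

-212 MPa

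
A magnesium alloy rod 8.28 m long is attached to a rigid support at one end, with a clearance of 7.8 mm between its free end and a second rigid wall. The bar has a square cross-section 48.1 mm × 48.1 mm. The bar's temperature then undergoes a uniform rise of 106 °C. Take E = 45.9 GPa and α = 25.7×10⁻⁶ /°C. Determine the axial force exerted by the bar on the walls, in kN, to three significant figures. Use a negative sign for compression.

Free thermal expansion αLΔT = 25.7e-6 · 8280 · 106 = 22.56 mm.
The walls engage after the gap closes; constrained expansion = 22.56 − 7.8 = 14.76 mm.
The walls impose strain ε = −(14.76)/8280 = -1.7822e-03; σ = Eε = 45900 · -1.7822e-03 = -81.8 MPa.
Wall reaction R = σ·A = -81.8·2314 = -189300 N = -189.3 kN.

-189 kN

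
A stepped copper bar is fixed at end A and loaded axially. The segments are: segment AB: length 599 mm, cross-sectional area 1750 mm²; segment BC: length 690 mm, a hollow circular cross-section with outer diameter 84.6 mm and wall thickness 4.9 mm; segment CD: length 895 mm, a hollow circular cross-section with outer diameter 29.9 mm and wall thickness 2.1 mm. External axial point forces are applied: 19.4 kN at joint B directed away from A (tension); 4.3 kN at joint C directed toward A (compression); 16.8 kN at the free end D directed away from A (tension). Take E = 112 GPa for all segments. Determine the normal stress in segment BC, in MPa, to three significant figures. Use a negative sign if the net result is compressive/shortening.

10.2 MPa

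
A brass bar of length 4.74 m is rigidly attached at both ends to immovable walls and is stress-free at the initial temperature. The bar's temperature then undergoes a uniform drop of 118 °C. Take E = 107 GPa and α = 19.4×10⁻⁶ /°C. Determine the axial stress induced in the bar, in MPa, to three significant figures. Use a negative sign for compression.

Free thermal expansion αLΔT = 19.4e-6 · 4740 · -118 = -10.85 mm.
The walls impose strain ε = −(-10.85)/4740 = 2.2892e-03; σ = Eε = 107000 · 2.2892e-03 = 244.9 MPa.

245 MPa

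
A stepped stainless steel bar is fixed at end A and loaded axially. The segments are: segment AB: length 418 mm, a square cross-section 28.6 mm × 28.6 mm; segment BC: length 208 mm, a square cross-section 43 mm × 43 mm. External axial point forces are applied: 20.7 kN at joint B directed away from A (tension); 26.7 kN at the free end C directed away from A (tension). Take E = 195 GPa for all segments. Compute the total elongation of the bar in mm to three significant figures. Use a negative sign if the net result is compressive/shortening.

Internal axial forces (sectioning from the free end, tension +): N_BC = 26.7 kN, N_AB = 47.4 kN.
A_AB = 818 mm².
A_BC = 1849 mm².
δ_AB = 47400·418/(818·195000) = 0.1242 mm
δ_BC = 26700·208/(1849·195000) = 0.0154 mm
δ = Σδ_i = 0.1396 mm.

0.140 mm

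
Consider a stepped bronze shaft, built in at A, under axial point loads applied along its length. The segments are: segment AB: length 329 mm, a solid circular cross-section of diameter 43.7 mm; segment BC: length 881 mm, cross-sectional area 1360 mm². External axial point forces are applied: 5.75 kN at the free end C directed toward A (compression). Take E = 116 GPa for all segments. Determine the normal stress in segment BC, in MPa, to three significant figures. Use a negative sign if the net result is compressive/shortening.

-4.23 MPa

Internal axial forces (sectioning from the free end, tension +): N_BC = -5.75 kN, N_AB = -5.75 kN.
σ_BC = N_BC/A_BC = -5750/1360 = -4.228 MPa.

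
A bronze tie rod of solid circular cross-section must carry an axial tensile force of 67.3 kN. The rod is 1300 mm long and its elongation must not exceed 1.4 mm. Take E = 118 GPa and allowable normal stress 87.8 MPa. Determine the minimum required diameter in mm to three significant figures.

Required area A ≥ P/σ_allow = 67300/87.8 = 766.5 mm².
For a solid circular section, d ≥ √(4A/π) = 31.24 mm.
Elongation limit: A ≥ PL/(Eδ_allow) = 67300·1300/(118000·1.4) = 529.6 mm² ⇒ d ≥ 25.97 mm.
The stress limit governs.

31.2 mm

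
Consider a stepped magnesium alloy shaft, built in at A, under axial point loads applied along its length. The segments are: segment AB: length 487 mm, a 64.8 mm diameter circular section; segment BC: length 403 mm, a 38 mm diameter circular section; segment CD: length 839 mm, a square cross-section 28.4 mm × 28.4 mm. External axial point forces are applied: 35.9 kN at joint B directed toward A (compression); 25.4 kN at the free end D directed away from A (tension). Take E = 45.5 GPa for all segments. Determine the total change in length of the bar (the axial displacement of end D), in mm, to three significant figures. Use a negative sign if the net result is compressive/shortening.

0.745 mm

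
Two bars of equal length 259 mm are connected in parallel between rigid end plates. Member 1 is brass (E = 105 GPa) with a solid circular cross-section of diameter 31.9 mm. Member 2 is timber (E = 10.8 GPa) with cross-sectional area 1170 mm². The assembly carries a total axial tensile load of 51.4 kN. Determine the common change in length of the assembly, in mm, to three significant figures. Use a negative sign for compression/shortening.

0.138 mm

A_1 = 799.2 mm².
Equal strain + equilibrium ⇒ each member carries load in proportion to AE: A₁E₁ = 83920000 N, A₂E₂ = 12640000 N, ΣAE = 96560000 N.
δ = PL/ΣAE = 51400·259/96560000 = 0.1379 mm.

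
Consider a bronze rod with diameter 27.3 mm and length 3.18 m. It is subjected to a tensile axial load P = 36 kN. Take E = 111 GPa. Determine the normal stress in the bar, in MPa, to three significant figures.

61.5 MPa

A = 585.3 mm².
σ = N/A = 36000/585.3 = 61.5 MPa.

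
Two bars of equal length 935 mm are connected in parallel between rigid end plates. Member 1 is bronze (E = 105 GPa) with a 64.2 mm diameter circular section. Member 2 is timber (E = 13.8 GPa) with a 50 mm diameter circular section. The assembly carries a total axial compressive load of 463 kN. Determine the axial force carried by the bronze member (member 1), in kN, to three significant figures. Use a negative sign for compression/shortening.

A_1 = 3237 mm².
A_2 = 1963 mm².
Equal strain + equilibrium ⇒ each member carries load in proportion to AE: A₁E₁ = 339900000 N, A₂E₂ = 27100000 N, ΣAE = 367000000 N.
F₁ = P·A₁E₁/ΣAE = -463000·339900000/367000000 = -428800 N.

-429 kN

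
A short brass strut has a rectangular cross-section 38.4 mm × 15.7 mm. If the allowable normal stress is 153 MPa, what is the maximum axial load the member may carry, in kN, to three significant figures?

92.2 kN

A = 602.9 mm².
P_max = σ_allow · A = 153 · 602.9 = 92240 N = 92.24 kN.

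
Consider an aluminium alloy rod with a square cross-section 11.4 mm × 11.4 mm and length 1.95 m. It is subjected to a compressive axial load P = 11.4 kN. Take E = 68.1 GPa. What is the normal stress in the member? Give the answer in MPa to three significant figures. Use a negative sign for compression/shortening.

A = 130 mm².
σ = N/A = -11400/130 = -87.72 MPa.

-87.7 MPa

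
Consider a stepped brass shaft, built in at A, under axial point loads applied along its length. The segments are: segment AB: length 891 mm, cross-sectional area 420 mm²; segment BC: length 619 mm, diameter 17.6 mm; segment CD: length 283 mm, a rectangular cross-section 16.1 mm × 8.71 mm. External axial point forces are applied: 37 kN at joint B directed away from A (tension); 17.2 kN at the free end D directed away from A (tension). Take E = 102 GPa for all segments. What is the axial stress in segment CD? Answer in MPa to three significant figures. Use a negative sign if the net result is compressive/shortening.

Internal axial forces (sectioning from the free end, tension +): N_CD = 17.2 kN, N_BC = 17.2 kN, N_AB = 54.2 kN.
A_CD = 140.2 mm².
σ_CD = N_CD/A_CD = 17200/140.2 = 122.7 MPa.

123 MPa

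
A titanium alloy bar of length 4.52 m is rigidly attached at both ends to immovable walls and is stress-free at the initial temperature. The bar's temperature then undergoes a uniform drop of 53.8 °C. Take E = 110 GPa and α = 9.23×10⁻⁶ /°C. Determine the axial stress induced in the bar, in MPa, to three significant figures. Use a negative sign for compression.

Free thermal expansion αLΔT = 9.23e-6 · 4520 · -53.8 = -2.245 mm.
The walls impose strain ε = −(-2.245)/4520 = 4.9657e-04; σ = Eε = 110000 · 4.9657e-04 = 54.62 MPa.

54.6 MPa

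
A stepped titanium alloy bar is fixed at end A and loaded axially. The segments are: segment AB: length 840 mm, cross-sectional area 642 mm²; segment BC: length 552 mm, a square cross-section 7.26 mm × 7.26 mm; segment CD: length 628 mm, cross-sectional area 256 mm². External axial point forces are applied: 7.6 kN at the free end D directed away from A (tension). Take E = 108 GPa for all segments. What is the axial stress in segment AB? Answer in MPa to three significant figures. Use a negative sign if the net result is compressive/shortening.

11.8 MPa

Internal axial forces (sectioning from the free end, tension +): N_CD = 7.6 kN, N_BC = 7.6 kN, N_AB = 7.6 kN.
σ_AB = N_AB/A_AB = 7600/642 = 11.84 MPa.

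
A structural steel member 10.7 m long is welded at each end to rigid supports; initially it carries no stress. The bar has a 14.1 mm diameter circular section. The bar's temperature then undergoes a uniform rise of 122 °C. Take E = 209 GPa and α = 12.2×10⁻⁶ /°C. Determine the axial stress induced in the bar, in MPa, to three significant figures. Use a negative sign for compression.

-311 MPa

Free thermal expansion αLΔT = 12.2e-6 · 10700 · 122 = 15.93 mm.
The walls impose strain ε = −(15.93)/10700 = -1.4884e-03; σ = Eε = 209000 · -1.4884e-03 = -311.1 MPa.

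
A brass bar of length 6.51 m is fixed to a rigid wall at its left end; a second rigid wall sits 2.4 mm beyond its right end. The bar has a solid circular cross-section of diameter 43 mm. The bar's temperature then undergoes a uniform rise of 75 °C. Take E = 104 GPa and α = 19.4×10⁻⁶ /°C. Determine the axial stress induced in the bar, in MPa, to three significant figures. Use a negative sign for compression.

-113 MPa

Free thermal expansion αLΔT = 19.4e-6 · 6510 · 75 = 9.472 mm.
The walls engage after the gap closes; constrained expansion = 9.472 − 2.4 = 7.072 mm.
The walls impose strain ε = −(7.072)/6510 = -1.0863e-03; σ = Eε = 104000 · -1.0863e-03 = -113 MPa.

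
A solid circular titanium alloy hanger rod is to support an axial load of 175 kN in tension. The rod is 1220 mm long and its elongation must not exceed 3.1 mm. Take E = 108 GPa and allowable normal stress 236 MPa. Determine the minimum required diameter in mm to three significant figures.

Required area A ≥ P/σ_allow = 175000/236 = 741.5 mm².
For a solid circular section, d ≥ √(4A/π) = 30.73 mm.
Elongation limit: A ≥ PL/(Eδ_allow) = 175000·1220/(108000·3.1) = 637.7 mm² ⇒ d ≥ 28.49 mm.
The stress limit governs.

30.7 mm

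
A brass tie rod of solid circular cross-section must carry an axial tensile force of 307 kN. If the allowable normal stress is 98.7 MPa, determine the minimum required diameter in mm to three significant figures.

Required area A ≥ P/σ_allow = 307000/98.7 = 3110 mm².
For a solid circular section, d ≥ √(4A/π) = 62.93 mm.

62.9 mm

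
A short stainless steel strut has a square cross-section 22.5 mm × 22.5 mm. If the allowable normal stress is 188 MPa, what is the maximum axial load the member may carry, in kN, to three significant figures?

95.2 kN

A = 506.2 mm².
P_max = σ_allow · A = 188 · 506.2 = 95180 N = 95.17 kN.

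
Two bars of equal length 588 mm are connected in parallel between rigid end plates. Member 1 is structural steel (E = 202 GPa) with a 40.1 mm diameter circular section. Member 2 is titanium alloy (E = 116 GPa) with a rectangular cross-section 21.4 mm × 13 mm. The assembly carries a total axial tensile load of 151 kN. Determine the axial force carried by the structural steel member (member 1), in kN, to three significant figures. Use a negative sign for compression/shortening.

A_1 = 1263 mm².
A_2 = 278.2 mm².
Equal strain + equilibrium ⇒ each member carries load in proportion to AE: A₁E₁ = 255100000 N, A₂E₂ = 32270000 N, ΣAE = 287400000 N.
F₁ = P·A₁E₁/ΣAE = 151000·255100000/287400000 = 134000 N.

134 kN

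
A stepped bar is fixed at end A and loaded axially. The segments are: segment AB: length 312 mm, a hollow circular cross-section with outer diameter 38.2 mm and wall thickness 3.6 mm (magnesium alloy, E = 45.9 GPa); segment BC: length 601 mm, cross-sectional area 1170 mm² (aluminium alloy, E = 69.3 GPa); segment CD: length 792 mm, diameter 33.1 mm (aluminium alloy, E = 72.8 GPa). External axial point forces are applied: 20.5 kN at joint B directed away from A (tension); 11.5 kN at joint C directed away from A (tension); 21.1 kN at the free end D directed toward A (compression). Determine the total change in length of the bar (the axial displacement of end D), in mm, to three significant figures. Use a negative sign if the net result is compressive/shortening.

-0.149 mm

Internal axial forces (sectioning from the free end, tension +): N_CD = -21.1 kN, N_BC = -9.6 kN, N_AB = 10.9 kN.
A_AB = 391.3 mm².
A_CD = 860.5 mm².
δ_AB = 10900·312/(391.3·45900) = 0.1893 mm
δ_BC = -9600·601/(1170·69300) = -0.07116 mm
δ_CD = -21100·792/(860.5·72800) = -0.2668 mm
δ = Σδ_i = -0.1486 mm.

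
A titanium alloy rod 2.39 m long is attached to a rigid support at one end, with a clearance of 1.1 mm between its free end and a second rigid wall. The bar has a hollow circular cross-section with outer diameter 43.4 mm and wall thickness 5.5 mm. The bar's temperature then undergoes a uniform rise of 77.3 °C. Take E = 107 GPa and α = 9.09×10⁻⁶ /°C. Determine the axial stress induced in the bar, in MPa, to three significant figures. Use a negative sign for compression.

-25.9 MPa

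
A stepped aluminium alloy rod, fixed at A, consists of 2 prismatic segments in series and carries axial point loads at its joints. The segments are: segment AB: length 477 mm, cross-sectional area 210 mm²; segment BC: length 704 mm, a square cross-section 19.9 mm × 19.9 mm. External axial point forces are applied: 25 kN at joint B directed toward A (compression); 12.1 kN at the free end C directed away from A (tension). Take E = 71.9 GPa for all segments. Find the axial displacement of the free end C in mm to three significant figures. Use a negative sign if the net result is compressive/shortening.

-0.108 mm

Internal axial forces (sectioning from the free end, tension +): N_BC = 12.1 kN, N_AB = -12.9 kN.
A_BC = 396 mm².
δ_AB = -12900·477/(210·71900) = -0.4075 mm
δ_BC = 12100·704/(396·71900) = 0.2992 mm
δ = Σδ_i = -0.1084 mm.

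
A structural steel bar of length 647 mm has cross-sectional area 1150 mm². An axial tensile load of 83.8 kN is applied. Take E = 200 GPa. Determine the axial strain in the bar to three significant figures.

σ = N/A = 72.87 MPa; ε = σ/E = 72.87/200000 = 3.643e-04.

3.64e-04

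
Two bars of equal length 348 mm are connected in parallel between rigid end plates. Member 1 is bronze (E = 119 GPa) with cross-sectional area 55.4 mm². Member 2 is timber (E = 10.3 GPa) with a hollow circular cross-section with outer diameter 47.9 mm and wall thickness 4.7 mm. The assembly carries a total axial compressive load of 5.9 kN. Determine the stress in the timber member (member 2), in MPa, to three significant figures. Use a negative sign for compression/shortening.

-4.62 MPa

A_2 = 637.9 mm².
Equal strain + equilibrium ⇒ each member carries load in proportion to AE: A₁E₁ = 6593000 N, A₂E₂ = 6570000 N, ΣAE = 13160000 N.
σ₂ = P·E₂/ΣAE = -5900·10300/13160000 = -4.617 MPa.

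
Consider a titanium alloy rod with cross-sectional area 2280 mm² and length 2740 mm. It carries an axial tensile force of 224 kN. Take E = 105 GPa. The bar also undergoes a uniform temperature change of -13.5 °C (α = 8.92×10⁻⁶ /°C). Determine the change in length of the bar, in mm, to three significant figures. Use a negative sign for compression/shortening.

δ_mech = NL/(AE) = 224000·2740/(2280·105000) = 2.564 mm.
δ_thermal = αLΔT = 8.92e-6·2740·-13.5 = -0.33 mm.
δ = δ_mech + δ_thermal = 2.234 mm.

2.23 mm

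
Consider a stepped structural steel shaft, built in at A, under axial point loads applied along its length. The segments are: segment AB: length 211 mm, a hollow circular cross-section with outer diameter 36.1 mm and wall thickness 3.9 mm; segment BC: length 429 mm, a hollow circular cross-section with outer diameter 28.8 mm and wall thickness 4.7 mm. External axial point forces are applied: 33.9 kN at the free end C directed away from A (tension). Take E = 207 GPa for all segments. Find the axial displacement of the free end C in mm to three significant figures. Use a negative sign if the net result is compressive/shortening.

0.285 mm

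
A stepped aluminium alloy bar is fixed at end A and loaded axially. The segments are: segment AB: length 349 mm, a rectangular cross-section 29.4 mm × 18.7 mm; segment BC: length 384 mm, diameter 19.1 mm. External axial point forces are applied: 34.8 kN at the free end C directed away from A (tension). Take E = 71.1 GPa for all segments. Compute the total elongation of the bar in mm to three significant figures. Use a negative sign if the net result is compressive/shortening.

Internal axial forces (sectioning from the free end, tension +): N_BC = 34.8 kN, N_AB = 34.8 kN.
A_AB = 549.8 mm².
A_BC = 286.5 mm².
δ_AB = 34800·349/(549.8·71100) = 0.3107 mm
δ_BC = 34800·384/(286.5·71100) = 0.656 mm
δ = Σδ_i = 0.9667 mm.

0.967 mm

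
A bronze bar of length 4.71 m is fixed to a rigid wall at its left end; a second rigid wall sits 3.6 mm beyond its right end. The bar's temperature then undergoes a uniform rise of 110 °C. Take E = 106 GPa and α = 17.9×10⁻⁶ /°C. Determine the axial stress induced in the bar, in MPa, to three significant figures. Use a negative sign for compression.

Free thermal expansion αLΔT = 17.9e-6 · 4710 · 110 = 9.274 mm.
The walls engage after the gap closes; constrained expansion = 9.274 − 3.6 = 5.674 mm.
The walls impose strain ε = −(5.674)/4710 = -1.2047e-03; σ = Eε = 106000 · -1.2047e-03 = -127.7 MPa.

-128 MPa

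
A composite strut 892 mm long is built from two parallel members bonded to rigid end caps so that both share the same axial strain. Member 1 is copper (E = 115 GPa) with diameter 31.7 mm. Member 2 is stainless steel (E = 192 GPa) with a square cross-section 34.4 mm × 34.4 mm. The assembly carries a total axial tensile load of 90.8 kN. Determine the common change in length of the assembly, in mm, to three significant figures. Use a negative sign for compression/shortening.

0.255 mm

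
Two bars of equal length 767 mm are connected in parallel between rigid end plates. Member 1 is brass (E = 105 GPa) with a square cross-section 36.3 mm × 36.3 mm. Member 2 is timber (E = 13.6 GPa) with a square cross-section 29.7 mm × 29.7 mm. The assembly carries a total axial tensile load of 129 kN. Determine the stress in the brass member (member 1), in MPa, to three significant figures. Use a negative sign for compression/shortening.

90.1 MPa

A_1 = 1318 mm².
A_2 = 882.1 mm².
Equal strain + equilibrium ⇒ each member carries load in proportion to AE: A₁E₁ = 138400000 N, A₂E₂ = 12000000 N, ΣAE = 150400000 N.
σ₁ = P·E₁/ΣAE = 129000·105000/150400000 = 90.09 MPa.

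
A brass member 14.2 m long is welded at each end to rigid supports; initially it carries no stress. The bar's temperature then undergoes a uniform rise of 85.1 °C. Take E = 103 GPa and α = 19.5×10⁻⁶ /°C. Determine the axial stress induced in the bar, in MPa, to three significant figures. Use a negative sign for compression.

Free thermal expansion αLΔT = 19.5e-6 · 14200 · 85.1 = 23.56 mm.
The walls impose strain ε = −(23.56)/14200 = -1.6594e-03; σ = Eε = 103000 · -1.6594e-03 = -170.9 MPa.

-171 MPa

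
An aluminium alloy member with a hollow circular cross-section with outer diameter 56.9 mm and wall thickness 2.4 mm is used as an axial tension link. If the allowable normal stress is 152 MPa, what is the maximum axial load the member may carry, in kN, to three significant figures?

A = 410.9 mm².
P_max = σ_allow · A = 152 · 410.9 = 62460 N = 62.46 kN.

62.5 kN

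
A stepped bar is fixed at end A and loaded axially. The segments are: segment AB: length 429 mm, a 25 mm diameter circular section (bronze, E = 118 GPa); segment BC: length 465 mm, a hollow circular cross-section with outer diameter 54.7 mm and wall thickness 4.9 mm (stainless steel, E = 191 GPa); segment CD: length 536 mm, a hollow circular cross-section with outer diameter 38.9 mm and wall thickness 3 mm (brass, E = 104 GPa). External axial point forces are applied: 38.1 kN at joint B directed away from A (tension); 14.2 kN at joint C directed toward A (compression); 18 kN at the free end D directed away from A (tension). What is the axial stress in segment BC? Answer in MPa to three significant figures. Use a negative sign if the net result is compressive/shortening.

Internal axial forces (sectioning from the free end, tension +): N_CD = 18 kN, N_BC = 3.8 kN, N_AB = 41.9 kN.
A_BC = 766.6 mm².
σ_BC = N_BC/A_BC = 3800/766.6 = 4.957 MPa.

4.96 MPa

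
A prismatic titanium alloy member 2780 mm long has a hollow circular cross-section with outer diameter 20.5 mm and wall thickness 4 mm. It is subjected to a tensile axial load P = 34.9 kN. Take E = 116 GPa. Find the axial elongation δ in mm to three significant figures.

A = 207.3 mm².
δ_mech = NL/(AE) = 34900·2780/(207.3·116000) = 4.034 mm.

4.03 mm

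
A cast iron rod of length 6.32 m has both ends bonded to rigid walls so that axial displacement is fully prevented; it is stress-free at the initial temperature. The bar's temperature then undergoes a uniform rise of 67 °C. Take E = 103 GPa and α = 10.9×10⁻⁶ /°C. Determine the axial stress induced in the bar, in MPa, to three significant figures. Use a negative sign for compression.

-75.2 MPa

Free thermal expansion αLΔT = 10.9e-6 · 6320 · 67 = 4.615 mm.
The walls impose strain ε = −(4.615)/6320 = -7.3030e-04; σ = Eε = 103000 · -7.3030e-04 = -75.22 MPa.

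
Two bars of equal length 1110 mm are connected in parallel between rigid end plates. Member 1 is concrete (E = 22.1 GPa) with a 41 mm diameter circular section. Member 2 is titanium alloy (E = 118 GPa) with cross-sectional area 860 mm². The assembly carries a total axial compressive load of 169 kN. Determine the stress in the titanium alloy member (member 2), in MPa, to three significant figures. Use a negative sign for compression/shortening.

-153 MPa

A_1 = 1320 mm².
Equal strain + equilibrium ⇒ each member carries load in proportion to AE: A₁E₁ = 29180000 N, A₂E₂ = 101500000 N, ΣAE = 130700000 N.
σ₂ = P·E₂/ΣAE = -169000·118000/130700000 = -152.6 MPa.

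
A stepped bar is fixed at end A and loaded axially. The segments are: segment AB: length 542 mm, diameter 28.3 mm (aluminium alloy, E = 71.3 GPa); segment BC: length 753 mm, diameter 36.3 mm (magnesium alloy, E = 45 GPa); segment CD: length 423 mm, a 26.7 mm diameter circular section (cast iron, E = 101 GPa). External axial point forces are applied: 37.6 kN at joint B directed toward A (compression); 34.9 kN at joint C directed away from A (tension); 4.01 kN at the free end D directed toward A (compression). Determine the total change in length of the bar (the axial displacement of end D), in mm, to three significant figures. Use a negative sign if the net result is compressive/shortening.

0.388 mm

Internal axial forces (sectioning from the free end, tension +): N_CD = -4.01 kN, N_BC = 30.89 kN, N_AB = -6.71 kN.
A_AB = 629 mm².
A_BC = 1035 mm².
A_CD = 559.9 mm².
δ_AB = -6710·542/(629·71300) = -0.08109 mm
δ_BC = 30890·753/(1035·45000) = 0.4995 mm
δ_CD = -4010·423/(559.9·101000) = -0.03 mm
δ = Σδ_i = 0.3884 mm.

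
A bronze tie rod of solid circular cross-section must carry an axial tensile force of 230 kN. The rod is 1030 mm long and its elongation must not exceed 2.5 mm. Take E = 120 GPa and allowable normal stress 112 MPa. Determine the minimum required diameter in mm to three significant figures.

51.1 mm

Required area A ≥ P/σ_allow = 230000/112 = 2054 mm².
For a solid circular section, d ≥ √(4A/π) = 51.13 mm.
Elongation limit: A ≥ PL/(Eδ_allow) = 230000·1030/(120000·2.5) = 789.7 mm² ⇒ d ≥ 31.71 mm.
The stress limit governs.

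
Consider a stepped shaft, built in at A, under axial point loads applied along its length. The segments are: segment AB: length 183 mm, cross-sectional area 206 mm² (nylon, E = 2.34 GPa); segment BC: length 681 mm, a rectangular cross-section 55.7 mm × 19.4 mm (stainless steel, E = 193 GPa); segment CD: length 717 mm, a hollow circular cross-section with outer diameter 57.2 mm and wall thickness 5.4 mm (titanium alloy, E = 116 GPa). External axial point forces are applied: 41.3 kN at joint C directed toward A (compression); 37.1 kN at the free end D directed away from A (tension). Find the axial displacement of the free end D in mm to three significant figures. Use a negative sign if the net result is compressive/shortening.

Internal axial forces (sectioning from the free end, tension +): N_CD = 37.1 kN, N_BC = -4.2 kN, N_AB = -4.2 kN.
A_BC = 1081 mm².
A_CD = 878.8 mm².
δ_AB = -4200·183/(206·2340) = -1.594 mm
δ_BC = -4200·681/(1081·193000) = -0.01371 mm
δ_CD = 37100·717/(878.8·116000) = 0.261 mm
δ = Σδ_i = -1.347 mm.

-1.35 mm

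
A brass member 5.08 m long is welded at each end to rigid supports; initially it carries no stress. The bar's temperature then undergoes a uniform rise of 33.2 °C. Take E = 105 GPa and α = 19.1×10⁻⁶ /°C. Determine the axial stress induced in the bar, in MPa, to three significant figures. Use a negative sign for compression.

Free thermal expansion αLΔT = 19.1e-6 · 5080 · 33.2 = 3.221 mm.
The walls impose strain ε = −(3.221)/5080 = -6.3412e-04; σ = Eε = 105000 · -6.3412e-04 = -66.58 MPa.

-66.6 MPa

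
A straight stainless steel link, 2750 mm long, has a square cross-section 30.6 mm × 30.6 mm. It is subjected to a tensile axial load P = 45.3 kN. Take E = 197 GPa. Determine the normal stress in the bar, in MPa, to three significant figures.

48.4 MPa

A = 936.4 mm².
σ = N/A = 45300/936.4 = 48.38 MPa.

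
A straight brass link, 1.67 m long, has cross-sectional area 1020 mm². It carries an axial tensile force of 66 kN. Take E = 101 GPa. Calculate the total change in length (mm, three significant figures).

1.07 mm

δ_mech = NL/(AE) = 66000·1670/(1020·101000) = 1.07 mm.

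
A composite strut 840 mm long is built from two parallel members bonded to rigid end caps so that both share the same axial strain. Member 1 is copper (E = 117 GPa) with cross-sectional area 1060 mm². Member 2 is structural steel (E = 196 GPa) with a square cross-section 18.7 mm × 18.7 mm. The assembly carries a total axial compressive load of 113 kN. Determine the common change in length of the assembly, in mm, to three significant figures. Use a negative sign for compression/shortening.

-0.493 mm

A_2 = 349.7 mm².
Equal strain + equilibrium ⇒ each member carries load in proportion to AE: A₁E₁ = 124000000 N, A₂E₂ = 68540000 N, ΣAE = 192600000 N.
δ = PL/ΣAE = -113000·840/192600000 = -0.4929 mm.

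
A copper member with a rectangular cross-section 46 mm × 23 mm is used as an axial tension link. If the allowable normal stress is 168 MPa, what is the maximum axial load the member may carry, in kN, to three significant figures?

178 kN

A = 1058 mm².
P_max = σ_allow · A = 168 · 1058 = 177700 N = 177.7 kN.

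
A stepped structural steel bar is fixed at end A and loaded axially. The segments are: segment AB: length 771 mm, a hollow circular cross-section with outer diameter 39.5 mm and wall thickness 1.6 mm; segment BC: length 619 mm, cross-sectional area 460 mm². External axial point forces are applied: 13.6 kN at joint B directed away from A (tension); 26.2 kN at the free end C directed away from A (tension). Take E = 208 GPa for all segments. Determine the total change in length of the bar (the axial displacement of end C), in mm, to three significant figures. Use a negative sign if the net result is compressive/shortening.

Internal axial forces (sectioning from the free end, tension +): N_BC = 26.2 kN, N_AB = 39.8 kN.
A_AB = 190.5 mm².
δ_AB = 39800·771/(190.5·208000) = 0.7744 mm
δ_BC = 26200·619/(460·208000) = 0.1695 mm
δ = Σδ_i = 0.9439 mm.

0.944 mm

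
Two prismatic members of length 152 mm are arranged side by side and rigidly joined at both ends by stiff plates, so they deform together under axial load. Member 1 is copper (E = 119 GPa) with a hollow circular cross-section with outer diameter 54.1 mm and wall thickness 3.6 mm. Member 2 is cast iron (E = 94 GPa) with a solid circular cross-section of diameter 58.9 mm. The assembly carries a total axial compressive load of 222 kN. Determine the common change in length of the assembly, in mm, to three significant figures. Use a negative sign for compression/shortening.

A_1 = 571.1 mm².
A_2 = 2725 mm².
Equal strain + equilibrium ⇒ each member carries load in proportion to AE: A₁E₁ = 67970000 N, A₂E₂ = 256100000 N, ΣAE = 324100000 N.
δ = PL/ΣAE = -222000·152/324100000 = -0.1041 mm.

-0.104 mm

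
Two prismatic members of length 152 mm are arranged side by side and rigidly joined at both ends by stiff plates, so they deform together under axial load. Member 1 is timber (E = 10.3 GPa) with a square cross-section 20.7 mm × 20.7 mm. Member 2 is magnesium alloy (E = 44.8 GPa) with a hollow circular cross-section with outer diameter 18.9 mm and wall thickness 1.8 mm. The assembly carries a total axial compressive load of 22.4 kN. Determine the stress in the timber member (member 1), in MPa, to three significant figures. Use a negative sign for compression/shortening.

-26.4 MPa

A_1 = 428.5 mm².
A_2 = 96.7 mm².
Equal strain + equilibrium ⇒ each member carries load in proportion to AE: A₁E₁ = 4413000 N, A₂E₂ = 4332000 N, ΣAE = 8746000 N.
σ₁ = P·E₁/ΣAE = -22400·10300/8746000 = -26.38 MPa.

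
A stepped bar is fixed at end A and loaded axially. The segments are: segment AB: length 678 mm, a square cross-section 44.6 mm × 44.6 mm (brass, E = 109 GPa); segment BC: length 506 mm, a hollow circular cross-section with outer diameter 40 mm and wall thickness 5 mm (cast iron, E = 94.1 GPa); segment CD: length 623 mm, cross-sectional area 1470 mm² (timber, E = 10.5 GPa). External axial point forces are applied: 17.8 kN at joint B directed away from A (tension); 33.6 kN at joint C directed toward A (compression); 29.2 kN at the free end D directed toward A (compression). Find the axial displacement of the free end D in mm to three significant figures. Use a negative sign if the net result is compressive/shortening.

Internal axial forces (sectioning from the free end, tension +): N_CD = -29.2 kN, N_BC = -62.8 kN, N_AB = -45 kN.
A_AB = 1989 mm².
A_BC = 549.8 mm².
δ_AB = -45000·678/(1989·109000) = -0.1407 mm
δ_BC = -62800·506/(549.8·94100) = -0.6142 mm
δ_CD = -29200·623/(1470·10500) = -1.179 mm
δ = Σδ_i = -1.934 mm.

-1.93 mm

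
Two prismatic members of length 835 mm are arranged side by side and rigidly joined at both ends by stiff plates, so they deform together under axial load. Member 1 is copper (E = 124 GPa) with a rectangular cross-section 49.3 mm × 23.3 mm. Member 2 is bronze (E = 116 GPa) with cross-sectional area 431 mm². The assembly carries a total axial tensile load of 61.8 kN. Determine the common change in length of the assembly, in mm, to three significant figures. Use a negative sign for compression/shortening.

A_1 = 1149 mm².
Equal strain + equilibrium ⇒ each member carries load in proportion to AE: A₁E₁ = 142400000 N, A₂E₂ = 50000000 N, ΣAE = 192400000 N.
δ = PL/ΣAE = 61800·835/192400000 = 0.2682 mm.

0.268 mm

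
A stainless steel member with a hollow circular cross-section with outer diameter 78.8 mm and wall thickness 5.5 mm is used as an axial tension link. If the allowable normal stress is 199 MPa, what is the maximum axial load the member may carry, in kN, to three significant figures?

252 kN

A = 1267 mm².
P_max = σ_allow · A = 199 · 1267 = 252000 N = 252 kN.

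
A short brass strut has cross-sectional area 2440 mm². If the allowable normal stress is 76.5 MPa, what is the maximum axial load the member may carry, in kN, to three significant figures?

P_max = σ_allow · A = 76.5 · 2440 = 186700 N = 186.7 kN.

187 kN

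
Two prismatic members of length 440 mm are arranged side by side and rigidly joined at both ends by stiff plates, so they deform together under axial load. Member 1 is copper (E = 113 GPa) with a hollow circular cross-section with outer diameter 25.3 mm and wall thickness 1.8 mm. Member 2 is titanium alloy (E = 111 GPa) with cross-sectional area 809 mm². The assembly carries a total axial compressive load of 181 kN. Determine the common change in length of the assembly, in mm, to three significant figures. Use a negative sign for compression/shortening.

A_1 = 132.9 mm².
Equal strain + equilibrium ⇒ each member carries load in proportion to AE: A₁E₁ = 15020000 N, A₂E₂ = 89800000 N, ΣAE = 104800000 N.
δ = PL/ΣAE = -181000·440/104800000 = -0.7598 mm.

-0.760 mm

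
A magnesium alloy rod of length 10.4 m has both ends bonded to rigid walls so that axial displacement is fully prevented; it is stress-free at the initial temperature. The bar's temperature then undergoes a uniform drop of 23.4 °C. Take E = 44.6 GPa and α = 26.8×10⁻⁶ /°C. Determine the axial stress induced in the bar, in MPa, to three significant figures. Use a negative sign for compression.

Free thermal expansion αLΔT = 26.8e-6 · 10400 · -23.4 = -6.522 mm.
The walls impose strain ε = −(-6.522)/10400 = 6.2712e-04; σ = Eε = 44600 · 6.2712e-04 = 27.97 MPa.

28.0 MPa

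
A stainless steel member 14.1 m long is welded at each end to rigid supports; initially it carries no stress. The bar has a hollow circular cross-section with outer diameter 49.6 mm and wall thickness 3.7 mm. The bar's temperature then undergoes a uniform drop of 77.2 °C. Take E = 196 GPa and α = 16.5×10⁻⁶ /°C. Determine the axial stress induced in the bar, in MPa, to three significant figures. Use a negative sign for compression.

Free thermal expansion αLΔT = 16.5e-6 · 14100 · -77.2 = -17.96 mm.
The walls impose strain ε = −(-17.96)/14100 = 1.2738e-03; σ = Eε = 196000 · 1.2738e-03 = 249.7 MPa.

250 MPa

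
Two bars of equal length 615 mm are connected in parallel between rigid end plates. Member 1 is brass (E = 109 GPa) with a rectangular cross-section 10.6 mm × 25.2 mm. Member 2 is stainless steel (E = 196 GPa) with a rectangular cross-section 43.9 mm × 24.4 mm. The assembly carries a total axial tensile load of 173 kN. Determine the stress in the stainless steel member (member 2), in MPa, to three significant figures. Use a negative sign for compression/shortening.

142 MPa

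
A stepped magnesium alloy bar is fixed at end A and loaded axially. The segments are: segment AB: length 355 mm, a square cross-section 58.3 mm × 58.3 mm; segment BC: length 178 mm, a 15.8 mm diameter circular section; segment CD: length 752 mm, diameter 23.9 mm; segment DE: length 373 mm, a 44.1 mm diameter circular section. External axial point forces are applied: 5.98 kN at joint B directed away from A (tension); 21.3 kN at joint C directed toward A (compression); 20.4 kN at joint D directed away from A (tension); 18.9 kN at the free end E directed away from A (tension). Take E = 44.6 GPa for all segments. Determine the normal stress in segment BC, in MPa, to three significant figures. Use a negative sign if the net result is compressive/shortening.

91.8 MPa

Internal axial forces (sectioning from the free end, tension +): N_DE = 18.9 kN, N_CD = 39.3 kN, N_BC = 18 kN, N_AB = 23.98 kN.
A_BC = 196.1 mm².
σ_BC = N_BC/A_BC = 18000/196.1 = 91.81 MPa.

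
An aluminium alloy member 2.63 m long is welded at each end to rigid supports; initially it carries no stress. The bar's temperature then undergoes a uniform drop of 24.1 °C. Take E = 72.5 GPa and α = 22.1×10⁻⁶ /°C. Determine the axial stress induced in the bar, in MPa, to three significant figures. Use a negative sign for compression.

38.6 MPa

Free thermal expansion αLΔT = 22.1e-6 · 2630 · -24.1 = -1.401 mm.
The walls impose strain ε = −(-1.401)/2630 = 5.3261e-04; σ = Eε = 72500 · 5.3261e-04 = 38.61 MPa.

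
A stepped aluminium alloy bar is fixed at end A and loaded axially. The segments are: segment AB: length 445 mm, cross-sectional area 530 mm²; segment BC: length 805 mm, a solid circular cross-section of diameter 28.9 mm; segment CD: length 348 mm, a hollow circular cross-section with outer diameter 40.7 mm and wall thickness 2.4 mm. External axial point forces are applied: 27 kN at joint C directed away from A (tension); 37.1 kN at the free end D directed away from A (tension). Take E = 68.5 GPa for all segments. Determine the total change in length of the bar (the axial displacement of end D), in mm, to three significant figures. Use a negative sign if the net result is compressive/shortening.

Internal axial forces (sectioning from the free end, tension +): N_CD = 37.1 kN, N_BC = 64.1 kN, N_AB = 64.1 kN.
A_BC = 656 mm².
A_CD = 288.8 mm².
δ_AB = 64100·445/(530·68500) = 0.7857 mm
δ_BC = 64100·805/(656·68500) = 1.148 mm
δ_CD = 37100·348/(288.8·68500) = 0.6527 mm
δ = Σδ_i = 2.587 mm.

2.59 mm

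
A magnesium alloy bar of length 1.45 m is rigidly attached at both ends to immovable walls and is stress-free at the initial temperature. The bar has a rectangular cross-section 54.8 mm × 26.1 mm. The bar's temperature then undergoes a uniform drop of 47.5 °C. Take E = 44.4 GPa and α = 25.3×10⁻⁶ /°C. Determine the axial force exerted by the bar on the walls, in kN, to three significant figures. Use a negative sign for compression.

Free thermal expansion αLΔT = 25.3e-6 · 1450 · -47.5 = -1.743 mm.
The walls impose strain ε = −(-1.743)/1450 = 1.2017e-03; σ = Eε = 44400 · 1.2017e-03 = 53.36 MPa.
Wall reaction R = σ·A = 53.36·1430 = 76320 N = 76.32 kN.

76.3 kN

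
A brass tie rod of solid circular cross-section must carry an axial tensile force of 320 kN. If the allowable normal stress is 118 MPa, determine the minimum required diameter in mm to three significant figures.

58.8 mm

Required area A ≥ P/σ_allow = 320000/118 = 2712 mm².
For a solid circular section, d ≥ √(4A/π) = 58.76 mm.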